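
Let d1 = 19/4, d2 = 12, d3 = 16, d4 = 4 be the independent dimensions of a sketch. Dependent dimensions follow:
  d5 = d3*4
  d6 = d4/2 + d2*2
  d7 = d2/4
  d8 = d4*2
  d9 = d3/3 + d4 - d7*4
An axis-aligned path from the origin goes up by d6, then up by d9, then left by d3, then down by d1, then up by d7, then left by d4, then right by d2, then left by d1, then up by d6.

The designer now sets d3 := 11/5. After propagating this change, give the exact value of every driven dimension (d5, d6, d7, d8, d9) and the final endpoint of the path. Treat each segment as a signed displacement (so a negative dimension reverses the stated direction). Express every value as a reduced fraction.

Apply edit: d3 := 11/5
  d5 = d3*4 = 44/5
  d6 = d4/2 + d2*2 = 26
  d7 = d2/4 = 3
  d8 = d4*2 = 8
  d9 = d3/3 + d4 - d7*4 = -109/15
Walk from origin (0, 0):
  seg 1: up by d6 = 26 → (0, 26)
  seg 2: up by d9 = -109/15 → (0, 281/15)
  seg 3: left by d3 = 11/5 → (-11/5, 281/15)
  seg 4: down by d1 = 19/4 → (-11/5, 839/60)
  seg 5: up by d7 = 3 → (-11/5, 1019/60)
  seg 6: left by d4 = 4 → (-31/5, 1019/60)
  seg 7: right by d2 = 12 → (29/5, 1019/60)
  seg 8: left by d1 = 19/4 → (21/20, 1019/60)
  seg 9: up by d6 = 26 → (21/20, 2579/60)

d5 = 44/5
d6 = 26
d7 = 3
d8 = 8
d9 = -109/15
endpoint = (21/20, 2579/60)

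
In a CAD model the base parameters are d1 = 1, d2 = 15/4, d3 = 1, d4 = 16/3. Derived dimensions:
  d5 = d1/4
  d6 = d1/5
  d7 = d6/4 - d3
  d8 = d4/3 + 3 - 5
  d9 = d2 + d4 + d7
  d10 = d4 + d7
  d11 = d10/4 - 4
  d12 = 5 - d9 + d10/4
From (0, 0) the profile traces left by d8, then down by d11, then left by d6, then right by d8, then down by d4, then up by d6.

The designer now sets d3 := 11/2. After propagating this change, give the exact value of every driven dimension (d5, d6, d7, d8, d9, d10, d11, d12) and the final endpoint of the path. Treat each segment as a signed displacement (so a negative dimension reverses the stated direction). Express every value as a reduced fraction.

d5 = 1/4
d6 = 1/5
d7 = -109/20
d8 = -2/9
d9 = 109/30
d10 = -7/60
d11 = -967/240
d12 = 107/80
endpoint = (-1/5, -53/48)

Apply edit: d3 := 11/2
  d5 = d1/4 = 1/4
  d6 = d1/5 = 1/5
  d7 = d6/4 - d3 = -109/20
  d8 = d4/3 + 3 - 5 = -2/9
  d9 = d2 + d4 + d7 = 109/30
  d10 = d4 + d7 = -7/60
  d11 = d10/4 - 4 = -967/240
  d12 = 5 - d9 + d10/4 = 107/80
Walk from origin (0, 0):
  seg 1: left by d8 = -2/9 → (2/9, 0)
  seg 2: down by d11 = -967/240 → (2/9, 967/240)
  seg 3: left by d6 = 1/5 → (1/45, 967/240)
  seg 4: right by d8 = -2/9 → (-1/5, 967/240)
  seg 5: down by d4 = 16/3 → (-1/5, -313/240)
  seg 6: up by d6 = 1/5 → (-1/5, -53/48)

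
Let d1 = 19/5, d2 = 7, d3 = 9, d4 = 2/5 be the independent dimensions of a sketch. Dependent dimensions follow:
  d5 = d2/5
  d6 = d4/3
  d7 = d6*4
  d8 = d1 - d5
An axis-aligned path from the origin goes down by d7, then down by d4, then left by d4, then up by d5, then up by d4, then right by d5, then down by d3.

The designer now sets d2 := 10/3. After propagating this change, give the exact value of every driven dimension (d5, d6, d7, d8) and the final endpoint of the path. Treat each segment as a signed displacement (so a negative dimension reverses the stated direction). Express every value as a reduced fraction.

Apply edit: d2 := 10/3
  d5 = d2/5 = 2/3
  d6 = d4/3 = 2/15
  d7 = d6*4 = 8/15
  d8 = d1 - d5 = 47/15
Walk from origin (0, 0):
  seg 1: down by d7 = 8/15 → (0, -8/15)
  seg 2: down by d4 = 2/5 → (0, -14/15)
  seg 3: left by d4 = 2/5 → (-2/5, -14/15)
  seg 4: up by d5 = 2/3 → (-2/5, -4/15)
  seg 5: up by d4 = 2/5 → (-2/5, 2/15)
  seg 6: right by d5 = 2/3 → (4/15, 2/15)
  seg 7: down by d3 = 9 → (4/15, -133/15)

d5 = 2/3
d6 = 2/15
d7 = 8/15
d8 = 47/15
endpoint = (4/15, -133/15)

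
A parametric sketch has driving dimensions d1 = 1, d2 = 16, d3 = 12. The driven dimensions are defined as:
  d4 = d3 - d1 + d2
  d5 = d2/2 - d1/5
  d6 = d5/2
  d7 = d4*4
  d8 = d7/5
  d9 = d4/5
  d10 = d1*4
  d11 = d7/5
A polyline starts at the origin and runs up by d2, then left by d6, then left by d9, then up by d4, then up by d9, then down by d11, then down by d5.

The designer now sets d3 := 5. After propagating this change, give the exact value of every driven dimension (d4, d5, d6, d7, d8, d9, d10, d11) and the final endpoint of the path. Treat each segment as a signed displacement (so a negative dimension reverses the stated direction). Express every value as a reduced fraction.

Apply edit: d3 := 5
  d4 = d3 - d1 + d2 = 20
  d5 = d2/2 - d1/5 = 39/5
  d6 = d5/2 = 39/10
  d7 = d4*4 = 80
  d8 = d7/5 = 16
  d9 = d4/5 = 4
  d10 = d1*4 = 4
  d11 = d7/5 = 16
Walk from origin (0, 0):
  seg 1: up by d2 = 16 → (0, 16)
  seg 2: left by d6 = 39/10 → (-39/10, 16)
  seg 3: left by d9 = 4 → (-79/10, 16)
  seg 4: up by d4 = 20 → (-79/10, 36)
  seg 5: up by d9 = 4 → (-79/10, 40)
  seg 6: down by d11 = 16 → (-79/10, 24)
  seg 7: down by d5 = 39/5 → (-79/10, 81/5)

d4 = 20
d5 = 39/5
d6 = 39/10
d7 = 80
d8 = 16
d9 = 4
d10 = 4
d11 = 16
endpoint = (-79/10, 81/5)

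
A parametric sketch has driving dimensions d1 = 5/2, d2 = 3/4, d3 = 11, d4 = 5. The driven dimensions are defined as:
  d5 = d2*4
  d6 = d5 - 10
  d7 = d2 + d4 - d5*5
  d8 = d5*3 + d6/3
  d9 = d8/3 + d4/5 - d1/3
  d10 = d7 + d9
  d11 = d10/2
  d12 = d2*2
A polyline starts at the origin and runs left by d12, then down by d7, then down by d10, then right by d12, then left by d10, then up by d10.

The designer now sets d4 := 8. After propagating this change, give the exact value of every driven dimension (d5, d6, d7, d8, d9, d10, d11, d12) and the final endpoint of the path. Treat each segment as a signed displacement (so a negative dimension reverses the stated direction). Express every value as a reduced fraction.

Apply edit: d4 := 8
  d5 = d2*4 = 3
  d6 = d5 - 10 = -7
  d7 = d2 + d4 - d5*5 = -25/4
  d8 = d5*3 + d6/3 = 20/3
  d9 = d8/3 + d4/5 - d1/3 = 269/90
  d10 = d7 + d9 = -587/180
  d11 = d10/2 = -587/360
  d12 = d2*2 = 3/2
Walk from origin (0, 0):
  seg 1: left by d12 = 3/2 → (-3/2, 0)
  seg 2: down by d7 = -25/4 → (-3/2, 25/4)
  seg 3: down by d10 = -587/180 → (-3/2, 428/45)
  seg 4: right by d12 = 3/2 → (0, 428/45)
  seg 5: left by d10 = -587/180 → (587/180, 428/45)
  seg 6: up by d10 = -587/180 → (587/180, 25/4)

d5 = 3
d6 = -7
d7 = -25/4
d8 = 20/3
d9 = 269/90
d10 = -587/180
d11 = -587/360
d12 = 3/2
endpoint = (587/180, 25/4)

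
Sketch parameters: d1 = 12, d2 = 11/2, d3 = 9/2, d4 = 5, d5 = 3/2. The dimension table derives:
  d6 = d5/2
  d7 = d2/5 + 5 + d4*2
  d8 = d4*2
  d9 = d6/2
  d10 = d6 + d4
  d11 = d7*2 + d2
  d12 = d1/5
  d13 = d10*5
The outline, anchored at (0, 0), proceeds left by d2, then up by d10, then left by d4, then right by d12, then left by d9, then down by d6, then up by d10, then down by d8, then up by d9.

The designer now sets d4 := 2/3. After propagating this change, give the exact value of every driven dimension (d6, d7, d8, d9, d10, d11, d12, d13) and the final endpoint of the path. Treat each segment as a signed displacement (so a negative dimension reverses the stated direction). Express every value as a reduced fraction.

Apply edit: d4 := 2/3
  d6 = d5/2 = 3/4
  d7 = d2/5 + 5 + d4*2 = 223/30
  d8 = d4*2 = 4/3
  d9 = d6/2 = 3/8
  d10 = d6 + d4 = 17/12
  d11 = d7*2 + d2 = 611/30
  d12 = d1/5 = 12/5
  d13 = d10*5 = 85/12
Walk from origin (0, 0):
  seg 1: left by d2 = 11/2 → (-11/2, 0)
  seg 2: up by d10 = 17/12 → (-11/2, 17/12)
  seg 3: left by d4 = 2/3 → (-37/6, 17/12)
  seg 4: right by d12 = 12/5 → (-113/30, 17/12)
  seg 5: left by d9 = 3/8 → (-497/120, 17/12)
  seg 6: down by d6 = 3/4 → (-497/120, 2/3)
  seg 7: up by d10 = 17/12 → (-497/120, 25/12)
  seg 8: down by d8 = 4/3 → (-497/120, 3/4)
  seg 9: up by d9 = 3/8 → (-497/120, 9/8)

d6 = 3/4
d7 = 223/30
d8 = 4/3
d9 = 3/8
d10 = 17/12
d11 = 611/30
d12 = 12/5
d13 = 85/12
endpoint = (-497/120, 9/8)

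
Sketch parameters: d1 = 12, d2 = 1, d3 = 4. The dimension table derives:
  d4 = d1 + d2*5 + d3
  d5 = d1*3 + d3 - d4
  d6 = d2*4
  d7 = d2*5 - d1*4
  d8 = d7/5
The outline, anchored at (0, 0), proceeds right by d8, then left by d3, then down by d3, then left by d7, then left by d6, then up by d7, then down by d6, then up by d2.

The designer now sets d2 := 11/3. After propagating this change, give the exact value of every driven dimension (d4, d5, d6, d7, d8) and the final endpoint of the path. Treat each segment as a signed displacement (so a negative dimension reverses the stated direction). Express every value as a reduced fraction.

d4 = 103/3
d5 = 17/3
d6 = 44/3
d7 = -89/3
d8 = -89/15
endpoint = (76/15, -134/3)

Apply edit: d2 := 11/3
  d4 = d1 + d2*5 + d3 = 103/3
  d5 = d1*3 + d3 - d4 = 17/3
  d6 = d2*4 = 44/3
  d7 = d2*5 - d1*4 = -89/3
  d8 = d7/5 = -89/15
Walk from origin (0, 0):
  seg 1: right by d8 = -89/15 → (-89/15, 0)
  seg 2: left by d3 = 4 → (-149/15, 0)
  seg 3: down by d3 = 4 → (-149/15, -4)
  seg 4: left by d7 = -89/3 → (296/15, -4)
  seg 5: left by d6 = 44/3 → (76/15, -4)
  seg 6: up by d7 = -89/3 → (76/15, -101/3)
  seg 7: down by d6 = 44/3 → (76/15, -145/3)
  seg 8: up by d2 = 11/3 → (76/15, -134/3)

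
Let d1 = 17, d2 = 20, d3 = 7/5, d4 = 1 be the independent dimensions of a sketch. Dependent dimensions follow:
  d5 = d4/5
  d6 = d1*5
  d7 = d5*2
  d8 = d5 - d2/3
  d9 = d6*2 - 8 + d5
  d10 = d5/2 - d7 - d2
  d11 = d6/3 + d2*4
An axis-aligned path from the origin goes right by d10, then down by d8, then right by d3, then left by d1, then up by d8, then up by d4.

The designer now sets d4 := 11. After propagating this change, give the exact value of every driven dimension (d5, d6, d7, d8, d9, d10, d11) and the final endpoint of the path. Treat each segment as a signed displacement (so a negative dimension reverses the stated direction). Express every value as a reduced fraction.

d5 = 11/5
d6 = 85
d7 = 22/5
d8 = -67/15
d9 = 821/5
d10 = -233/10
d11 = 325/3
endpoint = (-389/10, 11)

Apply edit: d4 := 11
  d5 = d4/5 = 11/5
  d6 = d1*5 = 85
  d7 = d5*2 = 22/5
  d8 = d5 - d2/3 = -67/15
  d9 = d6*2 - 8 + d5 = 821/5
  d10 = d5/2 - d7 - d2 = -233/10
  d11 = d6/3 + d2*4 = 325/3
Walk from origin (0, 0):
  seg 1: right by d10 = -233/10 → (-233/10, 0)
  seg 2: down by d8 = -67/15 → (-233/10, 67/15)
  seg 3: right by d3 = 7/5 → (-219/10, 67/15)
  seg 4: left by d1 = 17 → (-389/10, 67/15)
  seg 5: up by d8 = -67/15 → (-389/10, 0)
  seg 6: up by d4 = 11 → (-389/10, 11)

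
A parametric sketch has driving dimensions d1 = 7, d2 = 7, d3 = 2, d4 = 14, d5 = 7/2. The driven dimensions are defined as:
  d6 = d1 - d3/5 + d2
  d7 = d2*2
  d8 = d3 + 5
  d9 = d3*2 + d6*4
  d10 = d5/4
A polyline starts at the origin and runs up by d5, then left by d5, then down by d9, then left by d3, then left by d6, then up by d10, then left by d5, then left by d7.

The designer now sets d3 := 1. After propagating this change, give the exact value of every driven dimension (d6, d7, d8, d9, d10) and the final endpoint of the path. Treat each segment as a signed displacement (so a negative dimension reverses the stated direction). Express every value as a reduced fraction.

d6 = 69/5
d7 = 14
d8 = 6
d9 = 286/5
d10 = 7/8
endpoint = (-179/5, -2113/40)

Apply edit: d3 := 1
  d6 = d1 - d3/5 + d2 = 69/5
  d7 = d2*2 = 14
  d8 = d3 + 5 = 6
  d9 = d3*2 + d6*4 = 286/5
  d10 = d5/4 = 7/8
Walk from origin (0, 0):
  seg 1: up by d5 = 7/2 → (0, 7/2)
  seg 2: left by d5 = 7/2 → (-7/2, 7/2)
  seg 3: down by d9 = 286/5 → (-7/2, -537/10)
  seg 4: left by d3 = 1 → (-9/2, -537/10)
  seg 5: left by d6 = 69/5 → (-183/10, -537/10)
  seg 6: up by d10 = 7/8 → (-183/10, -2113/40)
  seg 7: left by d5 = 7/2 → (-109/5, -2113/40)
  seg 8: left by d7 = 14 → (-179/5, -2113/40)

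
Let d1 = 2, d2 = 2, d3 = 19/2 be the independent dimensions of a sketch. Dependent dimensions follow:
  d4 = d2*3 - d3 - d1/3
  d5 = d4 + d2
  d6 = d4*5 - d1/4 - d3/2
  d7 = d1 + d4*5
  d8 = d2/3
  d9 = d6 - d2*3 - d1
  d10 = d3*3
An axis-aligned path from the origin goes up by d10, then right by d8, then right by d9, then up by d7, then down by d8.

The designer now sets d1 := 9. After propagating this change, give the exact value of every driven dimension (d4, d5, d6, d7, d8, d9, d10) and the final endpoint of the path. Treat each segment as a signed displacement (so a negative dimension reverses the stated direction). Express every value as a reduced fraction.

d4 = -13/2
d5 = -9/2
d6 = -79/2
d7 = -47/2
d8 = 2/3
d9 = -109/2
d10 = 57/2
endpoint = (-323/6, 13/3)

Apply edit: d1 := 9
  d4 = d2*3 - d3 - d1/3 = -13/2
  d5 = d4 + d2 = -9/2
  d6 = d4*5 - d1/4 - d3/2 = -79/2
  d7 = d1 + d4*5 = -47/2
  d8 = d2/3 = 2/3
  d9 = d6 - d2*3 - d1 = -109/2
  d10 = d3*3 = 57/2
Walk from origin (0, 0):
  seg 1: up by d10 = 57/2 → (0, 57/2)
  seg 2: right by d8 = 2/3 → (2/3, 57/2)
  seg 3: right by d9 = -109/2 → (-323/6, 57/2)
  seg 4: up by d7 = -47/2 → (-323/6, 5)
  seg 5: down by d8 = 2/3 → (-323/6, 13/3)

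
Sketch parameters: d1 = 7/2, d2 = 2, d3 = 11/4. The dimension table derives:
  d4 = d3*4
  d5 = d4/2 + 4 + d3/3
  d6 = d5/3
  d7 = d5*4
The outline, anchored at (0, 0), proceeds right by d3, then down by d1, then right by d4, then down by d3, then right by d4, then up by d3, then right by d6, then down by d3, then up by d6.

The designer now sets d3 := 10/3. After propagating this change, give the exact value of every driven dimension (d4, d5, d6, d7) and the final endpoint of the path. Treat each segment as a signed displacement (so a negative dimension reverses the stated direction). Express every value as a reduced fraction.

Apply edit: d3 := 10/3
  d4 = d3*4 = 40/3
  d5 = d4/2 + 4 + d3/3 = 106/9
  d6 = d5/3 = 106/27
  d7 = d5*4 = 424/9
Walk from origin (0, 0):
  seg 1: right by d3 = 10/3 → (10/3, 0)
  seg 2: down by d1 = 7/2 → (10/3, -7/2)
  seg 3: right by d4 = 40/3 → (50/3, -7/2)
  seg 4: down by d3 = 10/3 → (50/3, -41/6)
  seg 5: right by d4 = 40/3 → (30, -41/6)
  seg 6: up by d3 = 10/3 → (30, -7/2)
  seg 7: right by d6 = 106/27 → (916/27, -7/2)
  seg 8: down by d3 = 10/3 → (916/27, -41/6)
  seg 9: up by d6 = 106/27 → (916/27, -157/54)

d4 = 40/3
d5 = 106/9
d6 = 106/27
d7 = 424/9
endpoint = (916/27, -157/54)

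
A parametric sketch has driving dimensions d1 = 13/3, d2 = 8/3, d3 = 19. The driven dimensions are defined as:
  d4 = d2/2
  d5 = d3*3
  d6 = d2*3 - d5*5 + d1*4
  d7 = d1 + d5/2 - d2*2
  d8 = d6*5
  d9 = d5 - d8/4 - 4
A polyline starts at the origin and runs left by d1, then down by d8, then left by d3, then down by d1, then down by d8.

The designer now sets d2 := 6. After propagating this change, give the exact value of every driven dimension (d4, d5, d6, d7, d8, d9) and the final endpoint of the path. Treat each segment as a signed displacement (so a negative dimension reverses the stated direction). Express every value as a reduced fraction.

d4 = 3
d5 = 57
d6 = -749/3
d7 = 125/6
d8 = -3745/3
d9 = 4381/12
endpoint = (-70/3, 7477/3)

Apply edit: d2 := 6
  d4 = d2/2 = 3
  d5 = d3*3 = 57
  d6 = d2*3 - d5*5 + d1*4 = -749/3
  d7 = d1 + d5/2 - d2*2 = 125/6
  d8 = d6*5 = -3745/3
  d9 = d5 - d8/4 - 4 = 4381/12
Walk from origin (0, 0):
  seg 1: left by d1 = 13/3 → (-13/3, 0)
  seg 2: down by d8 = -3745/3 → (-13/3, 3745/3)
  seg 3: left by d3 = 19 → (-70/3, 3745/3)
  seg 4: down by d1 = 13/3 → (-70/3, 1244)
  seg 5: down by d8 = -3745/3 → (-70/3, 7477/3)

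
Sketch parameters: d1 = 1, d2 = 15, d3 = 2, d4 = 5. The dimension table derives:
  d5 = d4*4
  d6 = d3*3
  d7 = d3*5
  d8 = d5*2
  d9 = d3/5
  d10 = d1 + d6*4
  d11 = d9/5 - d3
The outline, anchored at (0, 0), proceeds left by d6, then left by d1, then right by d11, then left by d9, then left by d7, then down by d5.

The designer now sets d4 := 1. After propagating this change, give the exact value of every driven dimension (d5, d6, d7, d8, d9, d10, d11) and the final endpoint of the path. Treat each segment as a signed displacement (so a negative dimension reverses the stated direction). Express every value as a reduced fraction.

d5 = 4
d6 = 6
d7 = 10
d8 = 8
d9 = 2/5
d10 = 25
d11 = -48/25
endpoint = (-483/25, -4)

Apply edit: d4 := 1
  d5 = d4*4 = 4
  d6 = d3*3 = 6
  d7 = d3*5 = 10
  d8 = d5*2 = 8
  d9 = d3/5 = 2/5
  d10 = d1 + d6*4 = 25
  d11 = d9/5 - d3 = -48/25
Walk from origin (0, 0):
  seg 1: left by d6 = 6 → (-6, 0)
  seg 2: left by d1 = 1 → (-7, 0)
  seg 3: right by d11 = -48/25 → (-223/25, 0)
  seg 4: left by d9 = 2/5 → (-233/25, 0)
  seg 5: left by d7 = 10 → (-483/25, 0)
  seg 6: down by d5 = 4 → (-483/25, -4)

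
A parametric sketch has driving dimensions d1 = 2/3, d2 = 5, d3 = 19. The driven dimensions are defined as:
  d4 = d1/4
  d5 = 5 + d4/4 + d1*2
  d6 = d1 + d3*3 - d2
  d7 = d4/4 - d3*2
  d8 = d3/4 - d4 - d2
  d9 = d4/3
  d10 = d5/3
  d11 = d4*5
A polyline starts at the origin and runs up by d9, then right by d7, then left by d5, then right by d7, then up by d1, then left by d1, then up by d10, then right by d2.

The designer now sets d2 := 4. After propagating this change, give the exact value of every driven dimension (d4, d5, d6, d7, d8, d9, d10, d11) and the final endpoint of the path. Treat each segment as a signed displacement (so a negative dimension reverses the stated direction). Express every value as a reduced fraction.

Apply edit: d2 := 4
  d4 = d1/4 = 1/6
  d5 = 5 + d4/4 + d1*2 = 51/8
  d6 = d1 + d3*3 - d2 = 161/3
  d7 = d4/4 - d3*2 = -911/24
  d8 = d3/4 - d4 - d2 = 7/12
  d9 = d4/3 = 1/18
  d10 = d5/3 = 17/8
  d11 = d4*5 = 5/6
Walk from origin (0, 0):
  seg 1: up by d9 = 1/18 → (0, 1/18)
  seg 2: right by d7 = -911/24 → (-911/24, 1/18)
  seg 3: left by d5 = 51/8 → (-133/3, 1/18)
  seg 4: right by d7 = -911/24 → (-1975/24, 1/18)
  seg 5: up by d1 = 2/3 → (-1975/24, 13/18)
  seg 6: left by d1 = 2/3 → (-1991/24, 13/18)
  seg 7: up by d10 = 17/8 → (-1991/24, 205/72)
  seg 8: right by d2 = 4 → (-1895/24, 205/72)

d4 = 1/6
d5 = 51/8
d6 = 161/3
d7 = -911/24
d8 = 7/12
d9 = 1/18
d10 = 17/8
d11 = 5/6
endpoint = (-1895/24, 205/72)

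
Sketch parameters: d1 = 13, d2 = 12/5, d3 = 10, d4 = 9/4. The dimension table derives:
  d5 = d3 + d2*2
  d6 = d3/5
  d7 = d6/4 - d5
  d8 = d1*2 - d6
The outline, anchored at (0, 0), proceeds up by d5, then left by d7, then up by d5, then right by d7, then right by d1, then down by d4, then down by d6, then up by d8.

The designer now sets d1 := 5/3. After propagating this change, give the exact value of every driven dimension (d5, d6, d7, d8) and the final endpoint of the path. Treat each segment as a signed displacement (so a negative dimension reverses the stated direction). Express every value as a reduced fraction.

d5 = 74/5
d6 = 2
d7 = -143/10
d8 = 4/3
endpoint = (5/3, 1601/60)

Apply edit: d1 := 5/3
  d5 = d3 + d2*2 = 74/5
  d6 = d3/5 = 2
  d7 = d6/4 - d5 = -143/10
  d8 = d1*2 - d6 = 4/3
Walk from origin (0, 0):
  seg 1: up by d5 = 74/5 → (0, 74/5)
  seg 2: left by d7 = -143/10 → (143/10, 74/5)
  seg 3: up by d5 = 74/5 → (143/10, 148/5)
  seg 4: right by d7 = -143/10 → (0, 148/5)
  seg 5: right by d1 = 5/3 → (5/3, 148/5)
  seg 6: down by d4 = 9/4 → (5/3, 547/20)
  seg 7: down by d6 = 2 → (5/3, 507/20)
  seg 8: up by d8 = 4/3 → (5/3, 1601/60)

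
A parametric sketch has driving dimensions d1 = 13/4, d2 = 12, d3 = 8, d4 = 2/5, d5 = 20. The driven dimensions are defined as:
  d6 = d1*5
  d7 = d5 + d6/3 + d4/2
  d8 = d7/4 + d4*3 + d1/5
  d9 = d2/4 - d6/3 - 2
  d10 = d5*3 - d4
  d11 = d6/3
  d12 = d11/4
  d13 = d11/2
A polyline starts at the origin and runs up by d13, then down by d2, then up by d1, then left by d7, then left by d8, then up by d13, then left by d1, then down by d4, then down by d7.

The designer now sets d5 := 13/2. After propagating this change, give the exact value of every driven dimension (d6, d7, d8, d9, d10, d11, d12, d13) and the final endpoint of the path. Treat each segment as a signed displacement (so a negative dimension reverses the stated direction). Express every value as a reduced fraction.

Apply edit: d5 := 13/2
  d6 = d1*5 = 65/4
  d7 = d5 + d6/3 + d4/2 = 727/60
  d8 = d7/4 + d4*3 + d1/5 = 1171/240
  d9 = d2/4 - d6/3 - 2 = -53/12
  d10 = d5*3 - d4 = 191/10
  d11 = d6/3 = 65/12
  d12 = d11/4 = 65/48
  d13 = d11/2 = 65/24
Walk from origin (0, 0):
  seg 1: up by d13 = 65/24 → (0, 65/24)
  seg 2: down by d2 = 12 → (0, -223/24)
  seg 3: up by d1 = 13/4 → (0, -145/24)
  seg 4: left by d7 = 727/60 → (-727/60, -145/24)
  seg 5: left by d8 = 1171/240 → (-4079/240, -145/24)
  seg 6: up by d13 = 65/24 → (-4079/240, -10/3)
  seg 7: left by d1 = 13/4 → (-4859/240, -10/3)
  seg 8: down by d4 = 2/5 → (-4859/240, -56/15)
  seg 9: down by d7 = 727/60 → (-4859/240, -317/20)

d6 = 65/4
d7 = 727/60
d8 = 1171/240
d9 = -53/12
d10 = 191/10
d11 = 65/12
d12 = 65/48
d13 = 65/24
endpoint = (-4859/240, -317/20)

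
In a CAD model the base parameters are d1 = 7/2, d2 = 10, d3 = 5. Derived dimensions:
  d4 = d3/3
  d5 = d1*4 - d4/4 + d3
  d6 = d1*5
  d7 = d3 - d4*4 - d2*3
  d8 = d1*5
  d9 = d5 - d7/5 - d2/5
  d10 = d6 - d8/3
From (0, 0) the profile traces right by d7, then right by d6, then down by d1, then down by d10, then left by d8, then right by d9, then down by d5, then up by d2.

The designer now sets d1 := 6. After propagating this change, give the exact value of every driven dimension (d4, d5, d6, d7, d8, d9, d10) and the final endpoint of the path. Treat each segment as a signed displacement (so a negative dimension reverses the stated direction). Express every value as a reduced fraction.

d4 = 5/3
d5 = 343/12
d6 = 30
d7 = -95/3
d8 = 30
d9 = 395/12
d10 = 20
endpoint = (5/4, -535/12)

Apply edit: d1 := 6
  d4 = d3/3 = 5/3
  d5 = d1*4 - d4/4 + d3 = 343/12
  d6 = d1*5 = 30
  d7 = d3 - d4*4 - d2*3 = -95/3
  d8 = d1*5 = 30
  d9 = d5 - d7/5 - d2/5 = 395/12
  d10 = d6 - d8/3 = 20
Walk from origin (0, 0):
  seg 1: right by d7 = -95/3 → (-95/3, 0)
  seg 2: right by d6 = 30 → (-5/3, 0)
  seg 3: down by d1 = 6 → (-5/3, -6)
  seg 4: down by d10 = 20 → (-5/3, -26)
  seg 5: left by d8 = 30 → (-95/3, -26)
  seg 6: right by d9 = 395/12 → (5/4, -26)
  seg 7: down by d5 = 343/12 → (5/4, -655/12)
  seg 8: up by d2 = 10 → (5/4, -535/12)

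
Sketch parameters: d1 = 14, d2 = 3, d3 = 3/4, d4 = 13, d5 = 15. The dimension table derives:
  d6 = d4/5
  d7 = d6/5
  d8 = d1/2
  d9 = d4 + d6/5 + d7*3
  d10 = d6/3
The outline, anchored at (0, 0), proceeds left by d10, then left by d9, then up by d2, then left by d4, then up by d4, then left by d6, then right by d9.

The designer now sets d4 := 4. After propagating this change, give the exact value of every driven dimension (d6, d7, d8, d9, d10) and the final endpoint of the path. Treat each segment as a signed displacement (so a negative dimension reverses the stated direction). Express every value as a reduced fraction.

d6 = 4/5
d7 = 4/25
d8 = 7
d9 = 116/25
d10 = 4/15
endpoint = (-76/15, 7)

Apply edit: d4 := 4
  d6 = d4/5 = 4/5
  d7 = d6/5 = 4/25
  d8 = d1/2 = 7
  d9 = d4 + d6/5 + d7*3 = 116/25
  d10 = d6/3 = 4/15
Walk from origin (0, 0):
  seg 1: left by d10 = 4/15 → (-4/15, 0)
  seg 2: left by d9 = 116/25 → (-368/75, 0)
  seg 3: up by d2 = 3 → (-368/75, 3)
  seg 4: left by d4 = 4 → (-668/75, 3)
  seg 5: up by d4 = 4 → (-668/75, 7)
  seg 6: left by d6 = 4/5 → (-728/75, 7)
  seg 7: right by d9 = 116/25 → (-76/15, 7)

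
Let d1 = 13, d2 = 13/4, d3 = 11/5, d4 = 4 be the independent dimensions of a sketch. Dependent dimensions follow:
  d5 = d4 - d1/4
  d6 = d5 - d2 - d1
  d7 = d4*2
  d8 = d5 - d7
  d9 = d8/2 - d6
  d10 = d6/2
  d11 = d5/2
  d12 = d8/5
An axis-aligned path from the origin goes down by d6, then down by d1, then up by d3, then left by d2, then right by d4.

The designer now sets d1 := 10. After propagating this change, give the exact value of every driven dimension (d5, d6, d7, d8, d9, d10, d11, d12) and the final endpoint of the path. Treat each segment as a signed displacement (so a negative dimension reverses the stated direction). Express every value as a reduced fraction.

Apply edit: d1 := 10
  d5 = d4 - d1/4 = 3/2
  d6 = d5 - d2 - d1 = -47/4
  d7 = d4*2 = 8
  d8 = d5 - d7 = -13/2
  d9 = d8/2 - d6 = 17/2
  d10 = d6/2 = -47/8
  d11 = d5/2 = 3/4
  d12 = d8/5 = -13/10
Walk from origin (0, 0):
  seg 1: down by d6 = -47/4 → (0, 47/4)
  seg 2: down by d1 = 10 → (0, 7/4)
  seg 3: up by d3 = 11/5 → (0, 79/20)
  seg 4: left by d2 = 13/4 → (-13/4, 79/20)
  seg 5: right by d4 = 4 → (3/4, 79/20)

d5 = 3/2
d6 = -47/4
d7 = 8
d8 = -13/2
d9 = 17/2
d10 = -47/8
d11 = 3/4
d12 = -13/10
endpoint = (3/4, 79/20)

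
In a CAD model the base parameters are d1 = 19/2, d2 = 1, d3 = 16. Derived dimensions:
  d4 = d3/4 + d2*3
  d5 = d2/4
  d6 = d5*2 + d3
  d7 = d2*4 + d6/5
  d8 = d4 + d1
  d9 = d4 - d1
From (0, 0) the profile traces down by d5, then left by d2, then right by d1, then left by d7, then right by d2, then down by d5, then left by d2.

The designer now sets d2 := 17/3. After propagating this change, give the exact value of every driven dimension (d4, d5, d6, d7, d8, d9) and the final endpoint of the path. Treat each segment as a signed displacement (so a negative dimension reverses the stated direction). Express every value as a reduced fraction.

d4 = 21
d5 = 17/12
d6 = 113/6
d7 = 793/30
d8 = 61/2
d9 = 23/2
endpoint = (-113/5, -17/6)

Apply edit: d2 := 17/3
  d4 = d3/4 + d2*3 = 21
  d5 = d2/4 = 17/12
  d6 = d5*2 + d3 = 113/6
  d7 = d2*4 + d6/5 = 793/30
  d8 = d4 + d1 = 61/2
  d9 = d4 - d1 = 23/2
Walk from origin (0, 0):
  seg 1: down by d5 = 17/12 → (0, -17/12)
  seg 2: left by d2 = 17/3 → (-17/3, -17/12)
  seg 3: right by d1 = 19/2 → (23/6, -17/12)
  seg 4: left by d7 = 793/30 → (-113/5, -17/12)
  seg 5: right by d2 = 17/3 → (-254/15, -17/12)
  seg 6: down by d5 = 17/12 → (-254/15, -17/6)
  seg 7: left by d2 = 17/3 → (-113/5, -17/6)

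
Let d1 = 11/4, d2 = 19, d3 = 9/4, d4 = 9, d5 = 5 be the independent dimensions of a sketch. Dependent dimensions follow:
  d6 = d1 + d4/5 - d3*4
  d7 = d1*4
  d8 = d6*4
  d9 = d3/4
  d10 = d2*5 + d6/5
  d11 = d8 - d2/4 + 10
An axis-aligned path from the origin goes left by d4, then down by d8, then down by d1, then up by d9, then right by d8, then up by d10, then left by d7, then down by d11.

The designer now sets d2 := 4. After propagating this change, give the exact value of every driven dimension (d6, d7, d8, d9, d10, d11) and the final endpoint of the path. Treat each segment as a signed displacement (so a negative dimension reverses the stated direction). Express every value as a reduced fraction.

Apply edit: d2 := 4
  d6 = d1 + d4/5 - d3*4 = -89/20
  d7 = d1*4 = 11
  d8 = d6*4 = -89/5
  d9 = d3/4 = 9/16
  d10 = d2*5 + d6/5 = 1911/100
  d11 = d8 - d2/4 + 10 = -44/5
Walk from origin (0, 0):
  seg 1: left by d4 = 9 → (-9, 0)
  seg 2: down by d8 = -89/5 → (-9, 89/5)
  seg 3: down by d1 = 11/4 → (-9, 301/20)
  seg 4: up by d9 = 9/16 → (-9, 1249/80)
  seg 5: right by d8 = -89/5 → (-134/5, 1249/80)
  seg 6: up by d10 = 1911/100 → (-134/5, 13889/400)
  seg 7: left by d7 = 11 → (-189/5, 13889/400)
  seg 8: down by d11 = -44/5 → (-189/5, 17409/400)

d6 = -89/20
d7 = 11
d8 = -89/5
d9 = 9/16
d10 = 1911/100
d11 = -44/5
endpoint = (-189/5, 17409/400)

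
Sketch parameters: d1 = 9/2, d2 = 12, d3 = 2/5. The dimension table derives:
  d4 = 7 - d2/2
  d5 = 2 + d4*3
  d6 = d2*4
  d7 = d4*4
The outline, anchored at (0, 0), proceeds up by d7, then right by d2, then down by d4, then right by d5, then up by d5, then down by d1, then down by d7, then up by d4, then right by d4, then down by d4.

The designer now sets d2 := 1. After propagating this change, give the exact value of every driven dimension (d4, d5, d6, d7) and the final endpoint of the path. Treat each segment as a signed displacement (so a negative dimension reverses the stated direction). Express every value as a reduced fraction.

Apply edit: d2 := 1
  d4 = 7 - d2/2 = 13/2
  d5 = 2 + d4*3 = 43/2
  d6 = d2*4 = 4
  d7 = d4*4 = 26
Walk from origin (0, 0):
  seg 1: up by d7 = 26 → (0, 26)
  seg 2: right by d2 = 1 → (1, 26)
  seg 3: down by d4 = 13/2 → (1, 39/2)
  seg 4: right by d5 = 43/2 → (45/2, 39/2)
  seg 5: up by d5 = 43/2 → (45/2, 41)
  seg 6: down by d1 = 9/2 → (45/2, 73/2)
  seg 7: down by d7 = 26 → (45/2, 21/2)
  seg 8: up by d4 = 13/2 → (45/2, 17)
  seg 9: right by d4 = 13/2 → (29, 17)
  seg 10: down by d4 = 13/2 → (29, 21/2)

d4 = 13/2
d5 = 43/2
d6 = 4
d7 = 26
endpoint = (29, 21/2)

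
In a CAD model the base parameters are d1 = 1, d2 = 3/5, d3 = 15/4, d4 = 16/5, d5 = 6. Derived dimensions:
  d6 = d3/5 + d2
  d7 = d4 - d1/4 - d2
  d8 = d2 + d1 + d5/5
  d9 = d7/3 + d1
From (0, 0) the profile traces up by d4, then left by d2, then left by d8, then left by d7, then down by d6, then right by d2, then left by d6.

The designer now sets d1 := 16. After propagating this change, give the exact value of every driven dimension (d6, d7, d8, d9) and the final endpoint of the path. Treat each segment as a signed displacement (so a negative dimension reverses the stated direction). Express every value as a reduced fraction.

Apply edit: d1 := 16
  d6 = d3/5 + d2 = 27/20
  d7 = d4 - d1/4 - d2 = -7/5
  d8 = d2 + d1 + d5/5 = 89/5
  d9 = d7/3 + d1 = 233/15
Walk from origin (0, 0):
  seg 1: up by d4 = 16/5 → (0, 16/5)
  seg 2: left by d2 = 3/5 → (-3/5, 16/5)
  seg 3: left by d8 = 89/5 → (-92/5, 16/5)
  seg 4: left by d7 = -7/5 → (-17, 16/5)
  seg 5: down by d6 = 27/20 → (-17, 37/20)
  seg 6: right by d2 = 3/5 → (-82/5, 37/20)
  seg 7: left by d6 = 27/20 → (-71/4, 37/20)

d6 = 27/20
d7 = -7/5
d8 = 89/5
d9 = 233/15
endpoint = (-71/4, 37/20)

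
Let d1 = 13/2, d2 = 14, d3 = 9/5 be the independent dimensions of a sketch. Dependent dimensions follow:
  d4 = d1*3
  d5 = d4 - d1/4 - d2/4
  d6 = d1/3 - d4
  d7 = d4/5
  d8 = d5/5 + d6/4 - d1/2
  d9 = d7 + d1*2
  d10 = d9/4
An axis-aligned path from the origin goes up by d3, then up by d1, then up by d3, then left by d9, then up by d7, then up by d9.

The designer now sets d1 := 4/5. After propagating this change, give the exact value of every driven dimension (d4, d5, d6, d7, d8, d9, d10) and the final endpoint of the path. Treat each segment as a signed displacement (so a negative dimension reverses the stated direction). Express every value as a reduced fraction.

d4 = 12/5
d5 = -13/10
d6 = -32/15
d7 = 12/25
d8 = -179/150
d9 = 52/25
d10 = 13/25
endpoint = (-52/25, 174/25)

Apply edit: d1 := 4/5
  d4 = d1*3 = 12/5
  d5 = d4 - d1/4 - d2/4 = -13/10
  d6 = d1/3 - d4 = -32/15
  d7 = d4/5 = 12/25
  d8 = d5/5 + d6/4 - d1/2 = -179/150
  d9 = d7 + d1*2 = 52/25
  d10 = d9/4 = 13/25
Walk from origin (0, 0):
  seg 1: up by d3 = 9/5 → (0, 9/5)
  seg 2: up by d1 = 4/5 → (0, 13/5)
  seg 3: up by d3 = 9/5 → (0, 22/5)
  seg 4: left by d9 = 52/25 → (-52/25, 22/5)
  seg 5: up by d7 = 12/25 → (-52/25, 122/25)
  seg 6: up by d9 = 52/25 → (-52/25, 174/25)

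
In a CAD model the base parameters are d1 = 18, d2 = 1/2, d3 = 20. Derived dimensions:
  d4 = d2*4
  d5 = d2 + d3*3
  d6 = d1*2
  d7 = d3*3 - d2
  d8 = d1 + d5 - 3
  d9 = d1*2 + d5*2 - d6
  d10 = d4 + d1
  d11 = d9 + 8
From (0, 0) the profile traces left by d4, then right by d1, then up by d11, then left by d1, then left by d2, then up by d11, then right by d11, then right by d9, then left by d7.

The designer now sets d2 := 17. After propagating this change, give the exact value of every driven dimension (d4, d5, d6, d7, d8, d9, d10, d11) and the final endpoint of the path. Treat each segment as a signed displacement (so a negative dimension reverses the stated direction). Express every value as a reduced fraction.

Apply edit: d2 := 17
  d4 = d2*4 = 68
  d5 = d2 + d3*3 = 77
  d6 = d1*2 = 36
  d7 = d3*3 - d2 = 43
  d8 = d1 + d5 - 3 = 92
  d9 = d1*2 + d5*2 - d6 = 154
  d10 = d4 + d1 = 86
  d11 = d9 + 8 = 162
Walk from origin (0, 0):
  seg 1: left by d4 = 68 → (-68, 0)
  seg 2: right by d1 = 18 → (-50, 0)
  seg 3: up by d11 = 162 → (-50, 162)
  seg 4: left by d1 = 18 → (-68, 162)
  seg 5: left by d2 = 17 → (-85, 162)
  seg 6: up by d11 = 162 → (-85, 324)
  seg 7: right by d11 = 162 → (77, 324)
  seg 8: right by d9 = 154 → (231, 324)
  seg 9: left by d7 = 43 → (188, 324)

d4 = 68
d5 = 77
d6 = 36
d7 = 43
d8 = 92
d9 = 154
d10 = 86
d11 = 162
endpoint = (188, 324)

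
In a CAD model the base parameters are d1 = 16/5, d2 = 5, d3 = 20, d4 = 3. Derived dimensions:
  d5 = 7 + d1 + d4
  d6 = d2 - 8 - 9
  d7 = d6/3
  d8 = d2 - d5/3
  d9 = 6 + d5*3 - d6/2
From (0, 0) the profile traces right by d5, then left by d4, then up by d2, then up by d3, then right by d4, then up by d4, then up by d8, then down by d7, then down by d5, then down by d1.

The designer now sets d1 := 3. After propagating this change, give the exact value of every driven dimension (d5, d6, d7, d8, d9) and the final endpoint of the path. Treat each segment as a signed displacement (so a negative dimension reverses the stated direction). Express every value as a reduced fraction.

d5 = 13
d6 = -12
d7 = -4
d8 = 2/3
d9 = 51
endpoint = (13, 50/3)

Apply edit: d1 := 3
  d5 = 7 + d1 + d4 = 13
  d6 = d2 - 8 - 9 = -12
  d7 = d6/3 = -4
  d8 = d2 - d5/3 = 2/3
  d9 = 6 + d5*3 - d6/2 = 51
Walk from origin (0, 0):
  seg 1: right by d5 = 13 → (13, 0)
  seg 2: left by d4 = 3 → (10, 0)
  seg 3: up by d2 = 5 → (10, 5)
  seg 4: up by d3 = 20 → (10, 25)
  seg 5: right by d4 = 3 → (13, 25)
  seg 6: up by d4 = 3 → (13, 28)
  seg 7: up by d8 = 2/3 → (13, 86/3)
  seg 8: down by d7 = -4 → (13, 98/3)
  seg 9: down by d5 = 13 → (13, 59/3)
  seg 10: down by d1 = 3 → (13, 50/3)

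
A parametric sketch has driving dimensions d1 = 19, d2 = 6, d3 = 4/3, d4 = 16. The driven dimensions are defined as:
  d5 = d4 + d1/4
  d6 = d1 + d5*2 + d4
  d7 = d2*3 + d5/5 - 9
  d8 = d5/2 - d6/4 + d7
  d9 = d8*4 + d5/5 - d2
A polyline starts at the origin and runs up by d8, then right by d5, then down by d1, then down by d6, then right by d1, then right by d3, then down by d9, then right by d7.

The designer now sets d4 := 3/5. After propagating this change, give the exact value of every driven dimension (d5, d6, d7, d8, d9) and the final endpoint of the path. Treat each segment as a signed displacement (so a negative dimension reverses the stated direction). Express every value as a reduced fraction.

Apply edit: d4 := 3/5
  d5 = d4 + d1/4 = 107/20
  d6 = d1 + d5*2 + d4 = 303/10
  d7 = d2*3 + d5/5 - 9 = 1007/100
  d8 = d5/2 - d6/4 + d7 = 517/100
  d9 = d8*4 + d5/5 - d2 = 63/4
Walk from origin (0, 0):
  seg 1: up by d8 = 517/100 → (0, 517/100)
  seg 2: right by d5 = 107/20 → (107/20, 517/100)
  seg 3: down by d1 = 19 → (107/20, -1383/100)
  seg 4: down by d6 = 303/10 → (107/20, -4413/100)
  seg 5: right by d1 = 19 → (487/20, -4413/100)
  seg 6: right by d3 = 4/3 → (1541/60, -4413/100)
  seg 7: down by d9 = 63/4 → (1541/60, -1497/25)
  seg 8: right by d7 = 1007/100 → (5363/150, -1497/25)

d5 = 107/20
d6 = 303/10
d7 = 1007/100
d8 = 517/100
d9 = 63/4
endpoint = (5363/150, -1497/25)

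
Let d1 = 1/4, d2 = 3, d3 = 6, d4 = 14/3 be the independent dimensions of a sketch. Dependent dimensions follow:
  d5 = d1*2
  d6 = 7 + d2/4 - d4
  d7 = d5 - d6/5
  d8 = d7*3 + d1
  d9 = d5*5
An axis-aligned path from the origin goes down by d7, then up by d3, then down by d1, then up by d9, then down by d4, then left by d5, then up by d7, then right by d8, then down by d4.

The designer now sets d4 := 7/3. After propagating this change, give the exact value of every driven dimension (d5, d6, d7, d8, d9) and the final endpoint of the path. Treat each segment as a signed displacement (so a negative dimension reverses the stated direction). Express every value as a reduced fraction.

Apply edit: d4 := 7/3
  d5 = d1*2 = 1/2
  d6 = 7 + d2/4 - d4 = 65/12
  d7 = d5 - d6/5 = -7/12
  d8 = d7*3 + d1 = -3/2
  d9 = d5*5 = 5/2
Walk from origin (0, 0):
  seg 1: down by d7 = -7/12 → (0, 7/12)
  seg 2: up by d3 = 6 → (0, 79/12)
  seg 3: down by d1 = 1/4 → (0, 19/3)
  seg 4: up by d9 = 5/2 → (0, 53/6)
  seg 5: down by d4 = 7/3 → (0, 13/2)
  seg 6: left by d5 = 1/2 → (-1/2, 13/2)
  seg 7: up by d7 = -7/12 → (-1/2, 71/12)
  seg 8: right by d8 = -3/2 → (-2, 71/12)
  seg 9: down by d4 = 7/3 → (-2, 43/12)

d5 = 1/2
d6 = 65/12
d7 = -7/12
d8 = -3/2
d9 = 5/2
endpoint = (-2, 43/12)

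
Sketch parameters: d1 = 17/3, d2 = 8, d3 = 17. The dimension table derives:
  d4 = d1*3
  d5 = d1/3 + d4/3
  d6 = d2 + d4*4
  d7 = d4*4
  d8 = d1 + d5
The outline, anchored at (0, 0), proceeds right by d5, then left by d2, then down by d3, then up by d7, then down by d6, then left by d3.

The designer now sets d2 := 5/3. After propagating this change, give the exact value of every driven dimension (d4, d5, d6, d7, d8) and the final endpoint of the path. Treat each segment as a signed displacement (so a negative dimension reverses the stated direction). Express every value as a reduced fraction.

Apply edit: d2 := 5/3
  d4 = d1*3 = 17
  d5 = d1/3 + d4/3 = 68/9
  d6 = d2 + d4*4 = 209/3
  d7 = d4*4 = 68
  d8 = d1 + d5 = 119/9
Walk from origin (0, 0):
  seg 1: right by d5 = 68/9 → (68/9, 0)
  seg 2: left by d2 = 5/3 → (53/9, 0)
  seg 3: down by d3 = 17 → (53/9, -17)
  seg 4: up by d7 = 68 → (53/9, 51)
  seg 5: down by d6 = 209/3 → (53/9, -56/3)
  seg 6: left by d3 = 17 → (-100/9, -56/3)

d4 = 17
d5 = 68/9
d6 = 209/3
d7 = 68
d8 = 119/9
endpoint = (-100/9, -56/3)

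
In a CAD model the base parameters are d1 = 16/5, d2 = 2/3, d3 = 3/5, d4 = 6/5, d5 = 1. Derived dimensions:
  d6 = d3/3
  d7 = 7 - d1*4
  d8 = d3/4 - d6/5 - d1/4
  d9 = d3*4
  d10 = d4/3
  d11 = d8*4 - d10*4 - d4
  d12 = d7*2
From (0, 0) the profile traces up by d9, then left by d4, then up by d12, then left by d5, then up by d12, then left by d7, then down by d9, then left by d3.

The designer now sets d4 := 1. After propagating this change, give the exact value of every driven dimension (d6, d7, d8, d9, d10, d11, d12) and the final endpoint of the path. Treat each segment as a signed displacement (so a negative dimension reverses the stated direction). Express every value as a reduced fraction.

Apply edit: d4 := 1
  d6 = d3/3 = 1/5
  d7 = 7 - d1*4 = -29/5
  d8 = d3/4 - d6/5 - d1/4 = -69/100
  d9 = d3*4 = 12/5
  d10 = d4/3 = 1/3
  d11 = d8*4 - d10*4 - d4 = -382/75
  d12 = d7*2 = -58/5
Walk from origin (0, 0):
  seg 1: up by d9 = 12/5 → (0, 12/5)
  seg 2: left by d4 = 1 → (-1, 12/5)
  seg 3: up by d12 = -58/5 → (-1, -46/5)
  seg 4: left by d5 = 1 → (-2, -46/5)
  seg 5: up by d12 = -58/5 → (-2, -104/5)
  seg 6: left by d7 = -29/5 → (19/5, -104/5)
  seg 7: down by d9 = 12/5 → (19/5, -116/5)
  seg 8: left by d3 = 3/5 → (16/5, -116/5)

d6 = 1/5
d7 = -29/5
d8 = -69/100
d9 = 12/5
d10 = 1/3
d11 = -382/75
d12 = -58/5
endpoint = (16/5, -116/5)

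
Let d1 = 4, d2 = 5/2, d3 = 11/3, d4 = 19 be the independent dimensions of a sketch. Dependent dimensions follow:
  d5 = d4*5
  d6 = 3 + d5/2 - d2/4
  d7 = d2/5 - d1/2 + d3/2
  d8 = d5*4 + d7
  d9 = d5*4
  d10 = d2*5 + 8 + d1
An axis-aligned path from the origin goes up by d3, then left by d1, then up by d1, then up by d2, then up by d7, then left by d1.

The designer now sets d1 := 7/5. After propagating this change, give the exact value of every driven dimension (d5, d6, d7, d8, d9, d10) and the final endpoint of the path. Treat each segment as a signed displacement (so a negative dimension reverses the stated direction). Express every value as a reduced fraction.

d5 = 95
d6 = 399/8
d7 = 49/30
d8 = 11449/30
d9 = 380
d10 = 219/10
endpoint = (-14/5, 46/5)

Apply edit: d1 := 7/5
  d5 = d4*5 = 95
  d6 = 3 + d5/2 - d2/4 = 399/8
  d7 = d2/5 - d1/2 + d3/2 = 49/30
  d8 = d5*4 + d7 = 11449/30
  d9 = d5*4 = 380
  d10 = d2*5 + 8 + d1 = 219/10
Walk from origin (0, 0):
  seg 1: up by d3 = 11/3 → (0, 11/3)
  seg 2: left by d1 = 7/5 → (-7/5, 11/3)
  seg 3: up by d1 = 7/5 → (-7/5, 76/15)
  seg 4: up by d2 = 5/2 → (-7/5, 227/30)
  seg 5: up by d7 = 49/30 → (-7/5, 46/5)
  seg 6: left by d1 = 7/5 → (-14/5, 46/5)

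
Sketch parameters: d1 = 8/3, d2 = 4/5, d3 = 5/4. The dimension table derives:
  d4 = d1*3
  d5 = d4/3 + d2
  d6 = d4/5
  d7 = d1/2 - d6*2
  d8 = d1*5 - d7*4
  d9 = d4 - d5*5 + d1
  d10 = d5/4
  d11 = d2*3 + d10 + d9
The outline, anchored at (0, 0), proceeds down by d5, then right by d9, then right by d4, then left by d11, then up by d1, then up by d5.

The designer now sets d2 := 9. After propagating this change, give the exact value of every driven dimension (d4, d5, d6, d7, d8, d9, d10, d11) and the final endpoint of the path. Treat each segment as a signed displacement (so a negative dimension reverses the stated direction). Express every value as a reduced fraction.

d4 = 8
d5 = 35/3
d6 = 8/5
d7 = -28/15
d8 = 104/5
d9 = -143/3
d10 = 35/12
d11 = -71/4
endpoint = (-263/12, 8/3)

Apply edit: d2 := 9
  d4 = d1*3 = 8
  d5 = d4/3 + d2 = 35/3
  d6 = d4/5 = 8/5
  d7 = d1/2 - d6*2 = -28/15
  d8 = d1*5 - d7*4 = 104/5
  d9 = d4 - d5*5 + d1 = -143/3
  d10 = d5/4 = 35/12
  d11 = d2*3 + d10 + d9 = -71/4
Walk from origin (0, 0):
  seg 1: down by d5 = 35/3 → (0, -35/3)
  seg 2: right by d9 = -143/3 → (-143/3, -35/3)
  seg 3: right by d4 = 8 → (-119/3, -35/3)
  seg 4: left by d11 = -71/4 → (-263/12, -35/3)
  seg 5: up by d1 = 8/3 → (-263/12, -9)
  seg 6: up by d5 = 35/3 → (-263/12, 8/3)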